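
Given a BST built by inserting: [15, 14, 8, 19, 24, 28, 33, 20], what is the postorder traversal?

Tree insertion order: [15, 14, 8, 19, 24, 28, 33, 20]
Tree (level-order array): [15, 14, 19, 8, None, None, 24, None, None, 20, 28, None, None, None, 33]
Postorder traversal: [8, 14, 20, 33, 28, 24, 19, 15]


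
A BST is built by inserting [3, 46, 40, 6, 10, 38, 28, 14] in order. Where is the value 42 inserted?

Starting tree (level order): [3, None, 46, 40, None, 6, None, None, 10, None, 38, 28, None, 14]
Insertion path: 3 -> 46 -> 40
Result: insert 42 as right child of 40
Final tree (level order): [3, None, 46, 40, None, 6, 42, None, 10, None, None, None, 38, 28, None, 14]


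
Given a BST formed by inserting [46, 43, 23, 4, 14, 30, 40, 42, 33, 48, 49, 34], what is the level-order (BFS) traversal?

Tree insertion order: [46, 43, 23, 4, 14, 30, 40, 42, 33, 48, 49, 34]
Tree (level-order array): [46, 43, 48, 23, None, None, 49, 4, 30, None, None, None, 14, None, 40, None, None, 33, 42, None, 34]
BFS from the root, enqueuing left then right child of each popped node:
  queue [46] -> pop 46, enqueue [43, 48], visited so far: [46]
  queue [43, 48] -> pop 43, enqueue [23], visited so far: [46, 43]
  queue [48, 23] -> pop 48, enqueue [49], visited so far: [46, 43, 48]
  queue [23, 49] -> pop 23, enqueue [4, 30], visited so far: [46, 43, 48, 23]
  queue [49, 4, 30] -> pop 49, enqueue [none], visited so far: [46, 43, 48, 23, 49]
  queue [4, 30] -> pop 4, enqueue [14], visited so far: [46, 43, 48, 23, 49, 4]
  queue [30, 14] -> pop 30, enqueue [40], visited so far: [46, 43, 48, 23, 49, 4, 30]
  queue [14, 40] -> pop 14, enqueue [none], visited so far: [46, 43, 48, 23, 49, 4, 30, 14]
  queue [40] -> pop 40, enqueue [33, 42], visited so far: [46, 43, 48, 23, 49, 4, 30, 14, 40]
  queue [33, 42] -> pop 33, enqueue [34], visited so far: [46, 43, 48, 23, 49, 4, 30, 14, 40, 33]
  queue [42, 34] -> pop 42, enqueue [none], visited so far: [46, 43, 48, 23, 49, 4, 30, 14, 40, 33, 42]
  queue [34] -> pop 34, enqueue [none], visited so far: [46, 43, 48, 23, 49, 4, 30, 14, 40, 33, 42, 34]
Result: [46, 43, 48, 23, 49, 4, 30, 14, 40, 33, 42, 34]


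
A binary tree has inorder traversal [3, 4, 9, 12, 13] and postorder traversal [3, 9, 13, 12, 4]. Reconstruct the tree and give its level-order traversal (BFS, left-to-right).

Inorder:   [3, 4, 9, 12, 13]
Postorder: [3, 9, 13, 12, 4]
Algorithm: postorder visits root last, so walk postorder right-to-left;
each value is the root of the current inorder slice — split it at that
value, recurse on the right subtree first, then the left.
Recursive splits:
  root=4; inorder splits into left=[3], right=[9, 12, 13]
  root=12; inorder splits into left=[9], right=[13]
  root=13; inorder splits into left=[], right=[]
  root=9; inorder splits into left=[], right=[]
  root=3; inorder splits into left=[], right=[]
Reconstructed level-order: [4, 3, 12, 9, 13]


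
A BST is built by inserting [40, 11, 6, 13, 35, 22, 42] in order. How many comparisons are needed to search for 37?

Search path for 37: 40 -> 11 -> 13 -> 35
Found: False
Comparisons: 4


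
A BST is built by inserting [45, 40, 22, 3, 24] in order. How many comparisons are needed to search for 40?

Search path for 40: 45 -> 40
Found: True
Comparisons: 2


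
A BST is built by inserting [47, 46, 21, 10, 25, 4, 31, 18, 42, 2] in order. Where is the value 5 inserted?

Starting tree (level order): [47, 46, None, 21, None, 10, 25, 4, 18, None, 31, 2, None, None, None, None, 42]
Insertion path: 47 -> 46 -> 21 -> 10 -> 4
Result: insert 5 as right child of 4
Final tree (level order): [47, 46, None, 21, None, 10, 25, 4, 18, None, 31, 2, 5, None, None, None, 42]


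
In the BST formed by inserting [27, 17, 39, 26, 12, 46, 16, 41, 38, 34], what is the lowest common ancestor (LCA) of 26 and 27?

Tree insertion order: [27, 17, 39, 26, 12, 46, 16, 41, 38, 34]
Tree (level-order array): [27, 17, 39, 12, 26, 38, 46, None, 16, None, None, 34, None, 41]
In a BST, the LCA of p=26, q=27 is the first node v on the
root-to-leaf path with p <= v <= q (go left if both < v, right if both > v).
Walk from root:
  at 27: 26 <= 27 <= 27, this is the LCA
LCA = 27


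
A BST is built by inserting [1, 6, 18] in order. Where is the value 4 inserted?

Starting tree (level order): [1, None, 6, None, 18]
Insertion path: 1 -> 6
Result: insert 4 as left child of 6
Final tree (level order): [1, None, 6, 4, 18]


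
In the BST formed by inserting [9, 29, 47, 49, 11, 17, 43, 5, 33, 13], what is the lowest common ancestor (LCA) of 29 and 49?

Tree insertion order: [9, 29, 47, 49, 11, 17, 43, 5, 33, 13]
Tree (level-order array): [9, 5, 29, None, None, 11, 47, None, 17, 43, 49, 13, None, 33]
In a BST, the LCA of p=29, q=49 is the first node v on the
root-to-leaf path with p <= v <= q (go left if both < v, right if both > v).
Walk from root:
  at 9: both 29 and 49 > 9, go right
  at 29: 29 <= 29 <= 49, this is the LCA
LCA = 29


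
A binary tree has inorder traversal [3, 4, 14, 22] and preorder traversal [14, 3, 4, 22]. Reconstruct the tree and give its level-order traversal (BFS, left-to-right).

Inorder:  [3, 4, 14, 22]
Preorder: [14, 3, 4, 22]
Algorithm: preorder visits root first, so consume preorder in order;
for each root, split the current inorder slice at that value into
left-subtree inorder and right-subtree inorder, then recurse.
Recursive splits:
  root=14; inorder splits into left=[3, 4], right=[22]
  root=3; inorder splits into left=[], right=[4]
  root=4; inorder splits into left=[], right=[]
  root=22; inorder splits into left=[], right=[]
Reconstructed level-order: [14, 3, 22, 4]


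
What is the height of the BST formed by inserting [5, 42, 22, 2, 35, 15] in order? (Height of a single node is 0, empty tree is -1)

Insertion order: [5, 42, 22, 2, 35, 15]
Tree (level-order array): [5, 2, 42, None, None, 22, None, 15, 35]
Compute height bottom-up (empty subtree = -1):
  height(2) = 1 + max(-1, -1) = 0
  height(15) = 1 + max(-1, -1) = 0
  height(35) = 1 + max(-1, -1) = 0
  height(22) = 1 + max(0, 0) = 1
  height(42) = 1 + max(1, -1) = 2
  height(5) = 1 + max(0, 2) = 3
Height = 3


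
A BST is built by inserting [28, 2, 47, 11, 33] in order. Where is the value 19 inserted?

Starting tree (level order): [28, 2, 47, None, 11, 33]
Insertion path: 28 -> 2 -> 11
Result: insert 19 as right child of 11
Final tree (level order): [28, 2, 47, None, 11, 33, None, None, 19]


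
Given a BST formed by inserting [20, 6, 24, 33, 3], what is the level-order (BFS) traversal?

Tree insertion order: [20, 6, 24, 33, 3]
Tree (level-order array): [20, 6, 24, 3, None, None, 33]
BFS from the root, enqueuing left then right child of each popped node:
  queue [20] -> pop 20, enqueue [6, 24], visited so far: [20]
  queue [6, 24] -> pop 6, enqueue [3], visited so far: [20, 6]
  queue [24, 3] -> pop 24, enqueue [33], visited so far: [20, 6, 24]
  queue [3, 33] -> pop 3, enqueue [none], visited so far: [20, 6, 24, 3]
  queue [33] -> pop 33, enqueue [none], visited so far: [20, 6, 24, 3, 33]
Result: [20, 6, 24, 3, 33]


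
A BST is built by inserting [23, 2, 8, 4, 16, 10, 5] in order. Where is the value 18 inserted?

Starting tree (level order): [23, 2, None, None, 8, 4, 16, None, 5, 10]
Insertion path: 23 -> 2 -> 8 -> 16
Result: insert 18 as right child of 16
Final tree (level order): [23, 2, None, None, 8, 4, 16, None, 5, 10, 18]


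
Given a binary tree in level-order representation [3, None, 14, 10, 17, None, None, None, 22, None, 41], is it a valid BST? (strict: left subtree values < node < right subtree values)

Level-order array: [3, None, 14, 10, 17, None, None, None, 22, None, 41]
Validate using subtree bounds (lo, hi): at each node, require lo < value < hi,
then recurse left with hi=value and right with lo=value.
Preorder trace (stopping at first violation):
  at node 3 with bounds (-inf, +inf): OK
  at node 14 with bounds (3, +inf): OK
  at node 10 with bounds (3, 14): OK
  at node 17 with bounds (14, +inf): OK
  at node 22 with bounds (17, +inf): OK
  at node 41 with bounds (22, +inf): OK
No violation found at any node.
Result: Valid BST


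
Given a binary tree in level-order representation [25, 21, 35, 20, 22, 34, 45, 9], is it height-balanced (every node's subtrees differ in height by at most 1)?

Tree (level-order array): [25, 21, 35, 20, 22, 34, 45, 9]
Definition: a tree is height-balanced if, at every node, |h(left) - h(right)| <= 1 (empty subtree has height -1).
Bottom-up per-node check:
  node 9: h_left=-1, h_right=-1, diff=0 [OK], height=0
  node 20: h_left=0, h_right=-1, diff=1 [OK], height=1
  node 22: h_left=-1, h_right=-1, diff=0 [OK], height=0
  node 21: h_left=1, h_right=0, diff=1 [OK], height=2
  node 34: h_left=-1, h_right=-1, diff=0 [OK], height=0
  node 45: h_left=-1, h_right=-1, diff=0 [OK], height=0
  node 35: h_left=0, h_right=0, diff=0 [OK], height=1
  node 25: h_left=2, h_right=1, diff=1 [OK], height=3
All nodes satisfy the balance condition.
Result: Balanced


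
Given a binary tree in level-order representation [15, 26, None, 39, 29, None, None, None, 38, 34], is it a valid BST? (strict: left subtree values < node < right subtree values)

Level-order array: [15, 26, None, 39, 29, None, None, None, 38, 34]
Validate using subtree bounds (lo, hi): at each node, require lo < value < hi,
then recurse left with hi=value and right with lo=value.
Preorder trace (stopping at first violation):
  at node 15 with bounds (-inf, +inf): OK
  at node 26 with bounds (-inf, 15): VIOLATION
Node 26 violates its bound: not (-inf < 26 < 15).
Result: Not a valid BST


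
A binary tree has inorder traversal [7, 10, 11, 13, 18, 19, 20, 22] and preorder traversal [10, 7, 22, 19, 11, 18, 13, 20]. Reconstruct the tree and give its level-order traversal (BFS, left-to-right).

Inorder:  [7, 10, 11, 13, 18, 19, 20, 22]
Preorder: [10, 7, 22, 19, 11, 18, 13, 20]
Algorithm: preorder visits root first, so consume preorder in order;
for each root, split the current inorder slice at that value into
left-subtree inorder and right-subtree inorder, then recurse.
Recursive splits:
  root=10; inorder splits into left=[7], right=[11, 13, 18, 19, 20, 22]
  root=7; inorder splits into left=[], right=[]
  root=22; inorder splits into left=[11, 13, 18, 19, 20], right=[]
  root=19; inorder splits into left=[11, 13, 18], right=[20]
  root=11; inorder splits into left=[], right=[13, 18]
  root=18; inorder splits into left=[13], right=[]
  root=13; inorder splits into left=[], right=[]
  root=20; inorder splits into left=[], right=[]
Reconstructed level-order: [10, 7, 22, 19, 11, 20, 18, 13]


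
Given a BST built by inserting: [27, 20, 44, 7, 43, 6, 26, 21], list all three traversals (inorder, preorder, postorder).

Tree insertion order: [27, 20, 44, 7, 43, 6, 26, 21]
Tree (level-order array): [27, 20, 44, 7, 26, 43, None, 6, None, 21]
Inorder (L, root, R): [6, 7, 20, 21, 26, 27, 43, 44]
Preorder (root, L, R): [27, 20, 7, 6, 26, 21, 44, 43]
Postorder (L, R, root): [6, 7, 21, 26, 20, 43, 44, 27]


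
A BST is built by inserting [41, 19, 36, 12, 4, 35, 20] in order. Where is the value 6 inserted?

Starting tree (level order): [41, 19, None, 12, 36, 4, None, 35, None, None, None, 20]
Insertion path: 41 -> 19 -> 12 -> 4
Result: insert 6 as right child of 4
Final tree (level order): [41, 19, None, 12, 36, 4, None, 35, None, None, 6, 20]


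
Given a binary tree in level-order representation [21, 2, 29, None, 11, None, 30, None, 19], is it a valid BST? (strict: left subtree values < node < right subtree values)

Level-order array: [21, 2, 29, None, 11, None, 30, None, 19]
Validate using subtree bounds (lo, hi): at each node, require lo < value < hi,
then recurse left with hi=value and right with lo=value.
Preorder trace (stopping at first violation):
  at node 21 with bounds (-inf, +inf): OK
  at node 2 with bounds (-inf, 21): OK
  at node 11 with bounds (2, 21): OK
  at node 19 with bounds (11, 21): OK
  at node 29 with bounds (21, +inf): OK
  at node 30 with bounds (29, +inf): OK
No violation found at any node.
Result: Valid BST


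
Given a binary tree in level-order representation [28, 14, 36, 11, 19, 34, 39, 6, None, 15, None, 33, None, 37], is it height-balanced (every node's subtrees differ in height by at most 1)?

Tree (level-order array): [28, 14, 36, 11, 19, 34, 39, 6, None, 15, None, 33, None, 37]
Definition: a tree is height-balanced if, at every node, |h(left) - h(right)| <= 1 (empty subtree has height -1).
Bottom-up per-node check:
  node 6: h_left=-1, h_right=-1, diff=0 [OK], height=0
  node 11: h_left=0, h_right=-1, diff=1 [OK], height=1
  node 15: h_left=-1, h_right=-1, diff=0 [OK], height=0
  node 19: h_left=0, h_right=-1, diff=1 [OK], height=1
  node 14: h_left=1, h_right=1, diff=0 [OK], height=2
  node 33: h_left=-1, h_right=-1, diff=0 [OK], height=0
  node 34: h_left=0, h_right=-1, diff=1 [OK], height=1
  node 37: h_left=-1, h_right=-1, diff=0 [OK], height=0
  node 39: h_left=0, h_right=-1, diff=1 [OK], height=1
  node 36: h_left=1, h_right=1, diff=0 [OK], height=2
  node 28: h_left=2, h_right=2, diff=0 [OK], height=3
All nodes satisfy the balance condition.
Result: Balanced


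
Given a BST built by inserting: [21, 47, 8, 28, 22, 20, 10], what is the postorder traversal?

Tree insertion order: [21, 47, 8, 28, 22, 20, 10]
Tree (level-order array): [21, 8, 47, None, 20, 28, None, 10, None, 22]
Postorder traversal: [10, 20, 8, 22, 28, 47, 21]


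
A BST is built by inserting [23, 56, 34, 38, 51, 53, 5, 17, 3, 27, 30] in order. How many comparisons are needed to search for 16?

Search path for 16: 23 -> 5 -> 17
Found: False
Comparisons: 3


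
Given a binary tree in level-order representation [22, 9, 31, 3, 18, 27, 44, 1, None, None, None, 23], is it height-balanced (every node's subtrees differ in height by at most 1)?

Tree (level-order array): [22, 9, 31, 3, 18, 27, 44, 1, None, None, None, 23]
Definition: a tree is height-balanced if, at every node, |h(left) - h(right)| <= 1 (empty subtree has height -1).
Bottom-up per-node check:
  node 1: h_left=-1, h_right=-1, diff=0 [OK], height=0
  node 3: h_left=0, h_right=-1, diff=1 [OK], height=1
  node 18: h_left=-1, h_right=-1, diff=0 [OK], height=0
  node 9: h_left=1, h_right=0, diff=1 [OK], height=2
  node 23: h_left=-1, h_right=-1, diff=0 [OK], height=0
  node 27: h_left=0, h_right=-1, diff=1 [OK], height=1
  node 44: h_left=-1, h_right=-1, diff=0 [OK], height=0
  node 31: h_left=1, h_right=0, diff=1 [OK], height=2
  node 22: h_left=2, h_right=2, diff=0 [OK], height=3
All nodes satisfy the balance condition.
Result: Balanced


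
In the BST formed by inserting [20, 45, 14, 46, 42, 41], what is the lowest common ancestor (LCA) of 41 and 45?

Tree insertion order: [20, 45, 14, 46, 42, 41]
Tree (level-order array): [20, 14, 45, None, None, 42, 46, 41]
In a BST, the LCA of p=41, q=45 is the first node v on the
root-to-leaf path with p <= v <= q (go left if both < v, right if both > v).
Walk from root:
  at 20: both 41 and 45 > 20, go right
  at 45: 41 <= 45 <= 45, this is the LCA
LCA = 45


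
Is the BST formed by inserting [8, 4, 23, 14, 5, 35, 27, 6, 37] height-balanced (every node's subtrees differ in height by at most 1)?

Tree (level-order array): [8, 4, 23, None, 5, 14, 35, None, 6, None, None, 27, 37]
Definition: a tree is height-balanced if, at every node, |h(left) - h(right)| <= 1 (empty subtree has height -1).
Bottom-up per-node check:
  node 6: h_left=-1, h_right=-1, diff=0 [OK], height=0
  node 5: h_left=-1, h_right=0, diff=1 [OK], height=1
  node 4: h_left=-1, h_right=1, diff=2 [FAIL (|-1-1|=2 > 1)], height=2
  node 14: h_left=-1, h_right=-1, diff=0 [OK], height=0
  node 27: h_left=-1, h_right=-1, diff=0 [OK], height=0
  node 37: h_left=-1, h_right=-1, diff=0 [OK], height=0
  node 35: h_left=0, h_right=0, diff=0 [OK], height=1
  node 23: h_left=0, h_right=1, diff=1 [OK], height=2
  node 8: h_left=2, h_right=2, diff=0 [OK], height=3
Node 4 violates the condition: |-1 - 1| = 2 > 1.
Result: Not balanced


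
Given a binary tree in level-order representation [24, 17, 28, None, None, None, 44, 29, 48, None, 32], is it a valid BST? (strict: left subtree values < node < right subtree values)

Level-order array: [24, 17, 28, None, None, None, 44, 29, 48, None, 32]
Validate using subtree bounds (lo, hi): at each node, require lo < value < hi,
then recurse left with hi=value and right with lo=value.
Preorder trace (stopping at first violation):
  at node 24 with bounds (-inf, +inf): OK
  at node 17 with bounds (-inf, 24): OK
  at node 28 with bounds (24, +inf): OK
  at node 44 with bounds (28, +inf): OK
  at node 29 with bounds (28, 44): OK
  at node 32 with bounds (29, 44): OK
  at node 48 with bounds (44, +inf): OK
No violation found at any node.
Result: Valid BST


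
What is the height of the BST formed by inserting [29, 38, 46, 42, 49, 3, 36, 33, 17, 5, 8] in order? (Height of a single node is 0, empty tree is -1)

Insertion order: [29, 38, 46, 42, 49, 3, 36, 33, 17, 5, 8]
Tree (level-order array): [29, 3, 38, None, 17, 36, 46, 5, None, 33, None, 42, 49, None, 8]
Compute height bottom-up (empty subtree = -1):
  height(8) = 1 + max(-1, -1) = 0
  height(5) = 1 + max(-1, 0) = 1
  height(17) = 1 + max(1, -1) = 2
  height(3) = 1 + max(-1, 2) = 3
  height(33) = 1 + max(-1, -1) = 0
  height(36) = 1 + max(0, -1) = 1
  height(42) = 1 + max(-1, -1) = 0
  height(49) = 1 + max(-1, -1) = 0
  height(46) = 1 + max(0, 0) = 1
  height(38) = 1 + max(1, 1) = 2
  height(29) = 1 + max(3, 2) = 4
Height = 4


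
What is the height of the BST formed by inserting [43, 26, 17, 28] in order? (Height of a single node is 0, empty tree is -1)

Insertion order: [43, 26, 17, 28]
Tree (level-order array): [43, 26, None, 17, 28]
Compute height bottom-up (empty subtree = -1):
  height(17) = 1 + max(-1, -1) = 0
  height(28) = 1 + max(-1, -1) = 0
  height(26) = 1 + max(0, 0) = 1
  height(43) = 1 + max(1, -1) = 2
Height = 2


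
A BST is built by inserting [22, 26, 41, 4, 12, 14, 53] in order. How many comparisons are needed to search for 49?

Search path for 49: 22 -> 26 -> 41 -> 53
Found: False
Comparisons: 4


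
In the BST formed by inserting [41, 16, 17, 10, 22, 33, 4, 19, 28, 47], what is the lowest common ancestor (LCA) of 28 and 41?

Tree insertion order: [41, 16, 17, 10, 22, 33, 4, 19, 28, 47]
Tree (level-order array): [41, 16, 47, 10, 17, None, None, 4, None, None, 22, None, None, 19, 33, None, None, 28]
In a BST, the LCA of p=28, q=41 is the first node v on the
root-to-leaf path with p <= v <= q (go left if both < v, right if both > v).
Walk from root:
  at 41: 28 <= 41 <= 41, this is the LCA
LCA = 41


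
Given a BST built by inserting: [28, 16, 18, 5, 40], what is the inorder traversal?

Tree insertion order: [28, 16, 18, 5, 40]
Tree (level-order array): [28, 16, 40, 5, 18]
Inorder traversal: [5, 16, 18, 28, 40]


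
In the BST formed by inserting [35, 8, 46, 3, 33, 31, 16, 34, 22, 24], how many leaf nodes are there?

Tree built from: [35, 8, 46, 3, 33, 31, 16, 34, 22, 24]
Tree (level-order array): [35, 8, 46, 3, 33, None, None, None, None, 31, 34, 16, None, None, None, None, 22, None, 24]
Rule: A leaf has 0 children.
Per-node child counts:
  node 35: 2 child(ren)
  node 8: 2 child(ren)
  node 3: 0 child(ren)
  node 33: 2 child(ren)
  node 31: 1 child(ren)
  node 16: 1 child(ren)
  node 22: 1 child(ren)
  node 24: 0 child(ren)
  node 34: 0 child(ren)
  node 46: 0 child(ren)
Matching nodes: [3, 24, 34, 46]
Count of leaf nodes: 4


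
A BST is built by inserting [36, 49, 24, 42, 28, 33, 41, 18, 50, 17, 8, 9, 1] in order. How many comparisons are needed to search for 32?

Search path for 32: 36 -> 24 -> 28 -> 33
Found: False
Comparisons: 4


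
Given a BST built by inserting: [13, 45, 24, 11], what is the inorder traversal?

Tree insertion order: [13, 45, 24, 11]
Tree (level-order array): [13, 11, 45, None, None, 24]
Inorder traversal: [11, 13, 24, 45]


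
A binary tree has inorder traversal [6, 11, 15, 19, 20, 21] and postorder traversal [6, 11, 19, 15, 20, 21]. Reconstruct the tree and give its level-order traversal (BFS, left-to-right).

Inorder:   [6, 11, 15, 19, 20, 21]
Postorder: [6, 11, 19, 15, 20, 21]
Algorithm: postorder visits root last, so walk postorder right-to-left;
each value is the root of the current inorder slice — split it at that
value, recurse on the right subtree first, then the left.
Recursive splits:
  root=21; inorder splits into left=[6, 11, 15, 19, 20], right=[]
  root=20; inorder splits into left=[6, 11, 15, 19], right=[]
  root=15; inorder splits into left=[6, 11], right=[19]
  root=19; inorder splits into left=[], right=[]
  root=11; inorder splits into left=[6], right=[]
  root=6; inorder splits into left=[], right=[]
Reconstructed level-order: [21, 20, 15, 11, 19, 6]


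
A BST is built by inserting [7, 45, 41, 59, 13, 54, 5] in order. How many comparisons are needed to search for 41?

Search path for 41: 7 -> 45 -> 41
Found: True
Comparisons: 3


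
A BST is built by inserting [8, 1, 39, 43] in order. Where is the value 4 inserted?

Starting tree (level order): [8, 1, 39, None, None, None, 43]
Insertion path: 8 -> 1
Result: insert 4 as right child of 1
Final tree (level order): [8, 1, 39, None, 4, None, 43]


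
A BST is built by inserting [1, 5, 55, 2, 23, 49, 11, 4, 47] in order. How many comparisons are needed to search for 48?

Search path for 48: 1 -> 5 -> 55 -> 23 -> 49 -> 47
Found: False
Comparisons: 6


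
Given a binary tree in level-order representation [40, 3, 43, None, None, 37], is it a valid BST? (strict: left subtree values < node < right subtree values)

Level-order array: [40, 3, 43, None, None, 37]
Validate using subtree bounds (lo, hi): at each node, require lo < value < hi,
then recurse left with hi=value and right with lo=value.
Preorder trace (stopping at first violation):
  at node 40 with bounds (-inf, +inf): OK
  at node 3 with bounds (-inf, 40): OK
  at node 43 with bounds (40, +inf): OK
  at node 37 with bounds (40, 43): VIOLATION
Node 37 violates its bound: not (40 < 37 < 43).
Result: Not a valid BST


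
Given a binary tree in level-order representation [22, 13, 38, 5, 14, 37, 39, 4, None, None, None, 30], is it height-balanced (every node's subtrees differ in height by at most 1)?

Tree (level-order array): [22, 13, 38, 5, 14, 37, 39, 4, None, None, None, 30]
Definition: a tree is height-balanced if, at every node, |h(left) - h(right)| <= 1 (empty subtree has height -1).
Bottom-up per-node check:
  node 4: h_left=-1, h_right=-1, diff=0 [OK], height=0
  node 5: h_left=0, h_right=-1, diff=1 [OK], height=1
  node 14: h_left=-1, h_right=-1, diff=0 [OK], height=0
  node 13: h_left=1, h_right=0, diff=1 [OK], height=2
  node 30: h_left=-1, h_right=-1, diff=0 [OK], height=0
  node 37: h_left=0, h_right=-1, diff=1 [OK], height=1
  node 39: h_left=-1, h_right=-1, diff=0 [OK], height=0
  node 38: h_left=1, h_right=0, diff=1 [OK], height=2
  node 22: h_left=2, h_right=2, diff=0 [OK], height=3
All nodes satisfy the balance condition.
Result: Balanced


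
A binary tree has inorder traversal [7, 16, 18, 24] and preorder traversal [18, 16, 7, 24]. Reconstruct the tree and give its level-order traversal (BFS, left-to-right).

Inorder:  [7, 16, 18, 24]
Preorder: [18, 16, 7, 24]
Algorithm: preorder visits root first, so consume preorder in order;
for each root, split the current inorder slice at that value into
left-subtree inorder and right-subtree inorder, then recurse.
Recursive splits:
  root=18; inorder splits into left=[7, 16], right=[24]
  root=16; inorder splits into left=[7], right=[]
  root=7; inorder splits into left=[], right=[]
  root=24; inorder splits into left=[], right=[]
Reconstructed level-order: [18, 16, 24, 7]


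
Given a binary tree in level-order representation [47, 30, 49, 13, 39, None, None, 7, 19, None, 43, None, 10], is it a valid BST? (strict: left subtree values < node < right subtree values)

Level-order array: [47, 30, 49, 13, 39, None, None, 7, 19, None, 43, None, 10]
Validate using subtree bounds (lo, hi): at each node, require lo < value < hi,
then recurse left with hi=value and right with lo=value.
Preorder trace (stopping at first violation):
  at node 47 with bounds (-inf, +inf): OK
  at node 30 with bounds (-inf, 47): OK
  at node 13 with bounds (-inf, 30): OK
  at node 7 with bounds (-inf, 13): OK
  at node 10 with bounds (7, 13): OK
  at node 19 with bounds (13, 30): OK
  at node 39 with bounds (30, 47): OK
  at node 43 with bounds (39, 47): OK
  at node 49 with bounds (47, +inf): OK
No violation found at any node.
Result: Valid BST


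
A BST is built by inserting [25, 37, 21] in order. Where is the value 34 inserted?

Starting tree (level order): [25, 21, 37]
Insertion path: 25 -> 37
Result: insert 34 as left child of 37
Final tree (level order): [25, 21, 37, None, None, 34]


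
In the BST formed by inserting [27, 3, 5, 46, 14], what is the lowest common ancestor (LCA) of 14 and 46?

Tree insertion order: [27, 3, 5, 46, 14]
Tree (level-order array): [27, 3, 46, None, 5, None, None, None, 14]
In a BST, the LCA of p=14, q=46 is the first node v on the
root-to-leaf path with p <= v <= q (go left if both < v, right if both > v).
Walk from root:
  at 27: 14 <= 27 <= 46, this is the LCA
LCA = 27


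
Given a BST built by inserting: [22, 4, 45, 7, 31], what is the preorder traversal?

Tree insertion order: [22, 4, 45, 7, 31]
Tree (level-order array): [22, 4, 45, None, 7, 31]
Preorder traversal: [22, 4, 7, 45, 31]


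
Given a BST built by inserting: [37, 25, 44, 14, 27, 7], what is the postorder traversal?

Tree insertion order: [37, 25, 44, 14, 27, 7]
Tree (level-order array): [37, 25, 44, 14, 27, None, None, 7]
Postorder traversal: [7, 14, 27, 25, 44, 37]


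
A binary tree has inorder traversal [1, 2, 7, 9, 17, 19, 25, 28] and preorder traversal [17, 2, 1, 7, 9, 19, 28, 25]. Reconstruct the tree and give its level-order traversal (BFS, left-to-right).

Inorder:  [1, 2, 7, 9, 17, 19, 25, 28]
Preorder: [17, 2, 1, 7, 9, 19, 28, 25]
Algorithm: preorder visits root first, so consume preorder in order;
for each root, split the current inorder slice at that value into
left-subtree inorder and right-subtree inorder, then recurse.
Recursive splits:
  root=17; inorder splits into left=[1, 2, 7, 9], right=[19, 25, 28]
  root=2; inorder splits into left=[1], right=[7, 9]
  root=1; inorder splits into left=[], right=[]
  root=7; inorder splits into left=[], right=[9]
  root=9; inorder splits into left=[], right=[]
  root=19; inorder splits into left=[], right=[25, 28]
  root=28; inorder splits into left=[25], right=[]
  root=25; inorder splits into left=[], right=[]
Reconstructed level-order: [17, 2, 19, 1, 7, 28, 9, 25]


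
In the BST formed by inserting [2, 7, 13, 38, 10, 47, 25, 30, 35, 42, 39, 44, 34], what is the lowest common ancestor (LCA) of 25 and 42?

Tree insertion order: [2, 7, 13, 38, 10, 47, 25, 30, 35, 42, 39, 44, 34]
Tree (level-order array): [2, None, 7, None, 13, 10, 38, None, None, 25, 47, None, 30, 42, None, None, 35, 39, 44, 34]
In a BST, the LCA of p=25, q=42 is the first node v on the
root-to-leaf path with p <= v <= q (go left if both < v, right if both > v).
Walk from root:
  at 2: both 25 and 42 > 2, go right
  at 7: both 25 and 42 > 7, go right
  at 13: both 25 and 42 > 13, go right
  at 38: 25 <= 38 <= 42, this is the LCA
LCA = 38


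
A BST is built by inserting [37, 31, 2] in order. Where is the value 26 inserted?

Starting tree (level order): [37, 31, None, 2]
Insertion path: 37 -> 31 -> 2
Result: insert 26 as right child of 2
Final tree (level order): [37, 31, None, 2, None, None, 26]


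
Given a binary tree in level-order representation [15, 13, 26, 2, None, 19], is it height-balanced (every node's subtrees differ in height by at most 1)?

Tree (level-order array): [15, 13, 26, 2, None, 19]
Definition: a tree is height-balanced if, at every node, |h(left) - h(right)| <= 1 (empty subtree has height -1).
Bottom-up per-node check:
  node 2: h_left=-1, h_right=-1, diff=0 [OK], height=0
  node 13: h_left=0, h_right=-1, diff=1 [OK], height=1
  node 19: h_left=-1, h_right=-1, diff=0 [OK], height=0
  node 26: h_left=0, h_right=-1, diff=1 [OK], height=1
  node 15: h_left=1, h_right=1, diff=0 [OK], height=2
All nodes satisfy the balance condition.
Result: Balanced


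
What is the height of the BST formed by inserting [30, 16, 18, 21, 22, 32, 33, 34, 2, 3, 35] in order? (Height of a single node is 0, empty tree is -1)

Insertion order: [30, 16, 18, 21, 22, 32, 33, 34, 2, 3, 35]
Tree (level-order array): [30, 16, 32, 2, 18, None, 33, None, 3, None, 21, None, 34, None, None, None, 22, None, 35]
Compute height bottom-up (empty subtree = -1):
  height(3) = 1 + max(-1, -1) = 0
  height(2) = 1 + max(-1, 0) = 1
  height(22) = 1 + max(-1, -1) = 0
  height(21) = 1 + max(-1, 0) = 1
  height(18) = 1 + max(-1, 1) = 2
  height(16) = 1 + max(1, 2) = 3
  height(35) = 1 + max(-1, -1) = 0
  height(34) = 1 + max(-1, 0) = 1
  height(33) = 1 + max(-1, 1) = 2
  height(32) = 1 + max(-1, 2) = 3
  height(30) = 1 + max(3, 3) = 4
Height = 4


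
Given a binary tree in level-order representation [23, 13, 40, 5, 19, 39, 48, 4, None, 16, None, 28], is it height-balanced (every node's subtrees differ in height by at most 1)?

Tree (level-order array): [23, 13, 40, 5, 19, 39, 48, 4, None, 16, None, 28]
Definition: a tree is height-balanced if, at every node, |h(left) - h(right)| <= 1 (empty subtree has height -1).
Bottom-up per-node check:
  node 4: h_left=-1, h_right=-1, diff=0 [OK], height=0
  node 5: h_left=0, h_right=-1, diff=1 [OK], height=1
  node 16: h_left=-1, h_right=-1, diff=0 [OK], height=0
  node 19: h_left=0, h_right=-1, diff=1 [OK], height=1
  node 13: h_left=1, h_right=1, diff=0 [OK], height=2
  node 28: h_left=-1, h_right=-1, diff=0 [OK], height=0
  node 39: h_left=0, h_right=-1, diff=1 [OK], height=1
  node 48: h_left=-1, h_right=-1, diff=0 [OK], height=0
  node 40: h_left=1, h_right=0, diff=1 [OK], height=2
  node 23: h_left=2, h_right=2, diff=0 [OK], height=3
All nodes satisfy the balance condition.
Result: Balanced


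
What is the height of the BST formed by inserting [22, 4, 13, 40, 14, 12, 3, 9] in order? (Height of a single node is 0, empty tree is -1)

Insertion order: [22, 4, 13, 40, 14, 12, 3, 9]
Tree (level-order array): [22, 4, 40, 3, 13, None, None, None, None, 12, 14, 9]
Compute height bottom-up (empty subtree = -1):
  height(3) = 1 + max(-1, -1) = 0
  height(9) = 1 + max(-1, -1) = 0
  height(12) = 1 + max(0, -1) = 1
  height(14) = 1 + max(-1, -1) = 0
  height(13) = 1 + max(1, 0) = 2
  height(4) = 1 + max(0, 2) = 3
  height(40) = 1 + max(-1, -1) = 0
  height(22) = 1 + max(3, 0) = 4
Height = 4


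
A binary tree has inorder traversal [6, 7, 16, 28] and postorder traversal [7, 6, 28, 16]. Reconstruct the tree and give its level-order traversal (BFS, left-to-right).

Inorder:   [6, 7, 16, 28]
Postorder: [7, 6, 28, 16]
Algorithm: postorder visits root last, so walk postorder right-to-left;
each value is the root of the current inorder slice — split it at that
value, recurse on the right subtree first, then the left.
Recursive splits:
  root=16; inorder splits into left=[6, 7], right=[28]
  root=28; inorder splits into left=[], right=[]
  root=6; inorder splits into left=[], right=[7]
  root=7; inorder splits into left=[], right=[]
Reconstructed level-order: [16, 6, 28, 7]


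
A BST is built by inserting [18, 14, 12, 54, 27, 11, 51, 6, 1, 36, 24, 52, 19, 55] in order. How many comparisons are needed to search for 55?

Search path for 55: 18 -> 54 -> 55
Found: True
Comparisons: 3


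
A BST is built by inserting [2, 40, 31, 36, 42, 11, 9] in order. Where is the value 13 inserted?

Starting tree (level order): [2, None, 40, 31, 42, 11, 36, None, None, 9]
Insertion path: 2 -> 40 -> 31 -> 11
Result: insert 13 as right child of 11
Final tree (level order): [2, None, 40, 31, 42, 11, 36, None, None, 9, 13]


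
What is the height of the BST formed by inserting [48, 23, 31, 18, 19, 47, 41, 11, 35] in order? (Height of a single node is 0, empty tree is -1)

Insertion order: [48, 23, 31, 18, 19, 47, 41, 11, 35]
Tree (level-order array): [48, 23, None, 18, 31, 11, 19, None, 47, None, None, None, None, 41, None, 35]
Compute height bottom-up (empty subtree = -1):
  height(11) = 1 + max(-1, -1) = 0
  height(19) = 1 + max(-1, -1) = 0
  height(18) = 1 + max(0, 0) = 1
  height(35) = 1 + max(-1, -1) = 0
  height(41) = 1 + max(0, -1) = 1
  height(47) = 1 + max(1, -1) = 2
  height(31) = 1 + max(-1, 2) = 3
  height(23) = 1 + max(1, 3) = 4
  height(48) = 1 + max(4, -1) = 5
Height = 5


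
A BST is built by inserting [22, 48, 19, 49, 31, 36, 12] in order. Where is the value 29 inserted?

Starting tree (level order): [22, 19, 48, 12, None, 31, 49, None, None, None, 36]
Insertion path: 22 -> 48 -> 31
Result: insert 29 as left child of 31
Final tree (level order): [22, 19, 48, 12, None, 31, 49, None, None, 29, 36]


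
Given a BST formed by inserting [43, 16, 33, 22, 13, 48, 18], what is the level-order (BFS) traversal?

Tree insertion order: [43, 16, 33, 22, 13, 48, 18]
Tree (level-order array): [43, 16, 48, 13, 33, None, None, None, None, 22, None, 18]
BFS from the root, enqueuing left then right child of each popped node:
  queue [43] -> pop 43, enqueue [16, 48], visited so far: [43]
  queue [16, 48] -> pop 16, enqueue [13, 33], visited so far: [43, 16]
  queue [48, 13, 33] -> pop 48, enqueue [none], visited so far: [43, 16, 48]
  queue [13, 33] -> pop 13, enqueue [none], visited so far: [43, 16, 48, 13]
  queue [33] -> pop 33, enqueue [22], visited so far: [43, 16, 48, 13, 33]
  queue [22] -> pop 22, enqueue [18], visited so far: [43, 16, 48, 13, 33, 22]
  queue [18] -> pop 18, enqueue [none], visited so far: [43, 16, 48, 13, 33, 22, 18]
Result: [43, 16, 48, 13, 33, 22, 18]


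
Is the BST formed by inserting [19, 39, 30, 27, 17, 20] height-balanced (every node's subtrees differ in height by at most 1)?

Tree (level-order array): [19, 17, 39, None, None, 30, None, 27, None, 20]
Definition: a tree is height-balanced if, at every node, |h(left) - h(right)| <= 1 (empty subtree has height -1).
Bottom-up per-node check:
  node 17: h_left=-1, h_right=-1, diff=0 [OK], height=0
  node 20: h_left=-1, h_right=-1, diff=0 [OK], height=0
  node 27: h_left=0, h_right=-1, diff=1 [OK], height=1
  node 30: h_left=1, h_right=-1, diff=2 [FAIL (|1--1|=2 > 1)], height=2
  node 39: h_left=2, h_right=-1, diff=3 [FAIL (|2--1|=3 > 1)], height=3
  node 19: h_left=0, h_right=3, diff=3 [FAIL (|0-3|=3 > 1)], height=4
Node 30 violates the condition: |1 - -1| = 2 > 1.
Result: Not balanced


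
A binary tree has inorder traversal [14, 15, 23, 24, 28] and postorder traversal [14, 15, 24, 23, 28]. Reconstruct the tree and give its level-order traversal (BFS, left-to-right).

Inorder:   [14, 15, 23, 24, 28]
Postorder: [14, 15, 24, 23, 28]
Algorithm: postorder visits root last, so walk postorder right-to-left;
each value is the root of the current inorder slice — split it at that
value, recurse on the right subtree first, then the left.
Recursive splits:
  root=28; inorder splits into left=[14, 15, 23, 24], right=[]
  root=23; inorder splits into left=[14, 15], right=[24]
  root=24; inorder splits into left=[], right=[]
  root=15; inorder splits into left=[14], right=[]
  root=14; inorder splits into left=[], right=[]
Reconstructed level-order: [28, 23, 15, 24, 14]


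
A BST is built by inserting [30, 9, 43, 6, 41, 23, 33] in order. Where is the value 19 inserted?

Starting tree (level order): [30, 9, 43, 6, 23, 41, None, None, None, None, None, 33]
Insertion path: 30 -> 9 -> 23
Result: insert 19 as left child of 23
Final tree (level order): [30, 9, 43, 6, 23, 41, None, None, None, 19, None, 33]


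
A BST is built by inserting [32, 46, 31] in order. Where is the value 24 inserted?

Starting tree (level order): [32, 31, 46]
Insertion path: 32 -> 31
Result: insert 24 as left child of 31
Final tree (level order): [32, 31, 46, 24]


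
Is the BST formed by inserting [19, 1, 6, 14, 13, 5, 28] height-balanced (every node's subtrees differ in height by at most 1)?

Tree (level-order array): [19, 1, 28, None, 6, None, None, 5, 14, None, None, 13]
Definition: a tree is height-balanced if, at every node, |h(left) - h(right)| <= 1 (empty subtree has height -1).
Bottom-up per-node check:
  node 5: h_left=-1, h_right=-1, diff=0 [OK], height=0
  node 13: h_left=-1, h_right=-1, diff=0 [OK], height=0
  node 14: h_left=0, h_right=-1, diff=1 [OK], height=1
  node 6: h_left=0, h_right=1, diff=1 [OK], height=2
  node 1: h_left=-1, h_right=2, diff=3 [FAIL (|-1-2|=3 > 1)], height=3
  node 28: h_left=-1, h_right=-1, diff=0 [OK], height=0
  node 19: h_left=3, h_right=0, diff=3 [FAIL (|3-0|=3 > 1)], height=4
Node 1 violates the condition: |-1 - 2| = 3 > 1.
Result: Not balanced


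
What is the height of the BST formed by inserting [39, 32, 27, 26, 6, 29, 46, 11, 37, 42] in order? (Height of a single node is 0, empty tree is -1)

Insertion order: [39, 32, 27, 26, 6, 29, 46, 11, 37, 42]
Tree (level-order array): [39, 32, 46, 27, 37, 42, None, 26, 29, None, None, None, None, 6, None, None, None, None, 11]
Compute height bottom-up (empty subtree = -1):
  height(11) = 1 + max(-1, -1) = 0
  height(6) = 1 + max(-1, 0) = 1
  height(26) = 1 + max(1, -1) = 2
  height(29) = 1 + max(-1, -1) = 0
  height(27) = 1 + max(2, 0) = 3
  height(37) = 1 + max(-1, -1) = 0
  height(32) = 1 + max(3, 0) = 4
  height(42) = 1 + max(-1, -1) = 0
  height(46) = 1 + max(0, -1) = 1
  height(39) = 1 + max(4, 1) = 5
Height = 5


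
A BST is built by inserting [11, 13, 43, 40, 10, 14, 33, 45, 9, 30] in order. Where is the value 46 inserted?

Starting tree (level order): [11, 10, 13, 9, None, None, 43, None, None, 40, 45, 14, None, None, None, None, 33, 30]
Insertion path: 11 -> 13 -> 43 -> 45
Result: insert 46 as right child of 45
Final tree (level order): [11, 10, 13, 9, None, None, 43, None, None, 40, 45, 14, None, None, 46, None, 33, None, None, 30]


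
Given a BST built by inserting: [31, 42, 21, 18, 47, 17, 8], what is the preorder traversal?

Tree insertion order: [31, 42, 21, 18, 47, 17, 8]
Tree (level-order array): [31, 21, 42, 18, None, None, 47, 17, None, None, None, 8]
Preorder traversal: [31, 21, 18, 17, 8, 42, 47]


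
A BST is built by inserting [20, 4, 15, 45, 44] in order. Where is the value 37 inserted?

Starting tree (level order): [20, 4, 45, None, 15, 44]
Insertion path: 20 -> 45 -> 44
Result: insert 37 as left child of 44
Final tree (level order): [20, 4, 45, None, 15, 44, None, None, None, 37]


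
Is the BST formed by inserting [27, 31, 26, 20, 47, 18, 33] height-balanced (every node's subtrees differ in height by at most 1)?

Tree (level-order array): [27, 26, 31, 20, None, None, 47, 18, None, 33]
Definition: a tree is height-balanced if, at every node, |h(left) - h(right)| <= 1 (empty subtree has height -1).
Bottom-up per-node check:
  node 18: h_left=-1, h_right=-1, diff=0 [OK], height=0
  node 20: h_left=0, h_right=-1, diff=1 [OK], height=1
  node 26: h_left=1, h_right=-1, diff=2 [FAIL (|1--1|=2 > 1)], height=2
  node 33: h_left=-1, h_right=-1, diff=0 [OK], height=0
  node 47: h_left=0, h_right=-1, diff=1 [OK], height=1
  node 31: h_left=-1, h_right=1, diff=2 [FAIL (|-1-1|=2 > 1)], height=2
  node 27: h_left=2, h_right=2, diff=0 [OK], height=3
Node 26 violates the condition: |1 - -1| = 2 > 1.
Result: Not balanced


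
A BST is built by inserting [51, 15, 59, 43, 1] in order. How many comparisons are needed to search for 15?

Search path for 15: 51 -> 15
Found: True
Comparisons: 2


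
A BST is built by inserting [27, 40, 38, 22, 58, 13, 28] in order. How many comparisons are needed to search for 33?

Search path for 33: 27 -> 40 -> 38 -> 28
Found: False
Comparisons: 4


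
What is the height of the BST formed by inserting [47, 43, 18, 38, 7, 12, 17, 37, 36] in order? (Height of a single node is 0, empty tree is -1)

Insertion order: [47, 43, 18, 38, 7, 12, 17, 37, 36]
Tree (level-order array): [47, 43, None, 18, None, 7, 38, None, 12, 37, None, None, 17, 36]
Compute height bottom-up (empty subtree = -1):
  height(17) = 1 + max(-1, -1) = 0
  height(12) = 1 + max(-1, 0) = 1
  height(7) = 1 + max(-1, 1) = 2
  height(36) = 1 + max(-1, -1) = 0
  height(37) = 1 + max(0, -1) = 1
  height(38) = 1 + max(1, -1) = 2
  height(18) = 1 + max(2, 2) = 3
  height(43) = 1 + max(3, -1) = 4
  height(47) = 1 + max(4, -1) = 5
Height = 5
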